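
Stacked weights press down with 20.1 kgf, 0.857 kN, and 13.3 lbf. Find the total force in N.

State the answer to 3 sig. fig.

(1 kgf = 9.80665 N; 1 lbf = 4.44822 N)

1110 N

20.1 kgf × 9.80665 → 197.114 N
0.857 kN × 1000 → 857 N
13.3 lbf × 4.44822 → 59.1613 N
Total: 197.114 + 857 + 59.1613 = 1113.28 N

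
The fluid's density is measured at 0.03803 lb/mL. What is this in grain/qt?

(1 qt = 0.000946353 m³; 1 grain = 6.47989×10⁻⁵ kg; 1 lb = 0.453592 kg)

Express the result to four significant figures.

0.03803 lb/mL × 0.453592 kg/lb ÷ 10⁻⁶ m³/mL = 17250.1 kg/m³
17250.1 kg/m³ ÷ 6.47989×10⁻⁵ kg/grain × 0.000946353 m³/qt = 251928 grain/qt

2.519×10⁵ grain/qt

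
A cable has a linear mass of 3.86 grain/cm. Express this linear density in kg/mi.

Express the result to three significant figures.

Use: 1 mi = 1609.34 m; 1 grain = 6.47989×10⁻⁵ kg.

40.3 kg/mi

3.86 grain/cm × 6.47989×10⁻⁵ kg/grain ÷ 0.01 m/cm = 0.0250124 kg/m
0.0250124 kg/m × 1609.34 m/mi = 40.2535 kg/mi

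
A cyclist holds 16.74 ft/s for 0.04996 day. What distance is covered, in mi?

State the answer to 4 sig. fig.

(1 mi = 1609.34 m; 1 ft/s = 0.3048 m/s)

16.74 ft/s × 0.3048 → 5.10235 m/s
0.04996 day × 86400 → 4316.54 s
d = v × t = 5.10235 m/s × 4316.54 s = 22024.5 m
22024.5 m ÷ (1609.34 m/mi) = 13.6854 mi

13.69 mi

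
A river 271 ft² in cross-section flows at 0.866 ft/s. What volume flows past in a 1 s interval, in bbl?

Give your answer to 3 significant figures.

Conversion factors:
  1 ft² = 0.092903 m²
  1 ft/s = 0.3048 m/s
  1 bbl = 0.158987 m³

41.8 bbl

0.866 ft/s × 0.3048 = 0.263957 m/s
271 ft² × 0.092903 = 25.1767 m²
V = v × A × t = 0.263957 m/s × 25.1767 m² × 1 s = 6.64557 m³
6.64557 m³ ÷ (0.158987 m³/bbl) = 41.7995 bbl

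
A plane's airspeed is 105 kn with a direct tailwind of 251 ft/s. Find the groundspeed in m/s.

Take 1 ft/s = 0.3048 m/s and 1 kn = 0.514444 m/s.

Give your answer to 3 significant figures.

131 m/s

105 kn × 0.514444 → 54.0166 m/s
251 ft/s × 0.3048 → 76.5048 m/s
Sum: 54.0166 + 76.5048 = 130.521 m/s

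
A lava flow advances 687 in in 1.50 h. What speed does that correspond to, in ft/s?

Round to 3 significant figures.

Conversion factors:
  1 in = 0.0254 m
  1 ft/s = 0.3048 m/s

0.0106 ft/s

687 in × 0.0254 = 17.4498 m
1.50 h × 3600 = 5400 s
v = d / t = 17.4498 m / 5400 s = 0.00323144 m/s
0.00323144 m/s ÷ (0.3048 m/s/ft/s) = 0.0106018 ft/s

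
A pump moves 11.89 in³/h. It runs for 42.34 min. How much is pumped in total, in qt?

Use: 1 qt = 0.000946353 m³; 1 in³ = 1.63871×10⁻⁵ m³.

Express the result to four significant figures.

0.1453 qt

11.89 in³/h → 5.41229×10⁻⁸ m³/s
42.34 min → 2540.4 s
V = Q × t = 5.41229×10⁻⁸ × 2540.4 = 1.37494×10⁻⁴ m³
In qt: 1.37494×10⁻⁴ / 0.000946353 = 0.145288 qt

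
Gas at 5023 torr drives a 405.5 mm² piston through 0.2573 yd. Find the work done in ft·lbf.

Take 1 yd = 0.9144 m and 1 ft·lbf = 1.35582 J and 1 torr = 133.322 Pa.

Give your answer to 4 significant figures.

5023 torr → 669676 Pa
405.5 mm² → 4.055×10⁻⁴ m²
F = P × A = 669676 × 4.055×10⁻⁴ = 271.554 N
0.2573 yd → 0.235275 m
W = F × d = 271.554 × 0.235275 = 63.8899 J
In ft·lbf: 63.8899 / 1.35582 = 47.1227 ft·lbf

47.12 ft·lbf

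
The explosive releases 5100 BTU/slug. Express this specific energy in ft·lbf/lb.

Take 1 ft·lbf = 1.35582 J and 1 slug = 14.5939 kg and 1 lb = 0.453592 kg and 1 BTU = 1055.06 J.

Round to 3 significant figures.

1.23×10⁵ ft·lbf/lb

5100 BTU/slug × 1055.06 J/BTU ÷ 14.5939 kg/slug = 368702 J/kg
368702 J/kg ÷ 1.35582 J/ft·lbf × 0.453592 kg/lb = 123350 ft·lbf/lb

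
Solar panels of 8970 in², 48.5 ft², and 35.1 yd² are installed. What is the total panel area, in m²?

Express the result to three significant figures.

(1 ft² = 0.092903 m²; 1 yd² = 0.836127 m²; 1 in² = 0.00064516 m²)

8970 in² × 0.00064516 = 5.78709 m²
48.5 ft² × 0.092903 = 4.5058 m²
35.1 yd² × 0.836127 = 29.3481 m²
Total: 5.78709 + 4.5058 + 29.3481 = 39.641 m²

39.6 m²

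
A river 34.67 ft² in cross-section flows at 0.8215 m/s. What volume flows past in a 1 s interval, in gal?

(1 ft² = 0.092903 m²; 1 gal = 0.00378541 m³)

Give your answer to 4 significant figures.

699.0 gal

34.67 ft² × 0.092903 → 3.22095 m²
V = v × A × t = 0.8215 m/s × 3.22095 m² × 1 s = 2.64601 m³
2.64601 m³ ÷ (0.00378541 m³/gal) = 699.002 gal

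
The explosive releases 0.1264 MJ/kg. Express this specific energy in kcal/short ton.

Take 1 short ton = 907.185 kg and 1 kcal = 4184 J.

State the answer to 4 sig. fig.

2.741×10⁴ kcal/short ton

0.1264 MJ/kg × 1000000 J/MJ = 126400 J/kg
126400 J/kg ÷ 4184 J/kcal × 907.185 kg/short ton = 27406.4 kcal/short ton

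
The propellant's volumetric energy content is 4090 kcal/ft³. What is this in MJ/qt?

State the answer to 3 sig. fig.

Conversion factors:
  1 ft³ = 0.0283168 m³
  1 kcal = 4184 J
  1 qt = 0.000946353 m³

0.572 MJ/qt

4090 kcal/ft³ × 4184 J/kcal ÷ 0.0283168 m³/ft³ = 6.04325×10⁸ J/m³
6.04325×10⁸ J/m³ ÷ 1000000 J/MJ × 0.000946353 m³/qt = 0.571905 MJ/qt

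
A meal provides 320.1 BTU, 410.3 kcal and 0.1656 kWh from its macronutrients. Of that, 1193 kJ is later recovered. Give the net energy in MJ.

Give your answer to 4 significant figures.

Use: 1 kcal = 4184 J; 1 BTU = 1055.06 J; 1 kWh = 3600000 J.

320.1 BTU × 1055.06 → 337725 J
410.3 kcal × 4184 → 1.7167×10⁶ J
0.1656 kWh × 3600000 → 596160 J
1193 kJ × 1000 → 1.193×10⁶ J
Net: 337725 + 1.7167×10⁶ + 596160 − 1.193×10⁶ = 1.45758×10⁶ J
In MJ: 1.45758×10⁶ / 1000000 = 1.45758 MJ

1.458 MJ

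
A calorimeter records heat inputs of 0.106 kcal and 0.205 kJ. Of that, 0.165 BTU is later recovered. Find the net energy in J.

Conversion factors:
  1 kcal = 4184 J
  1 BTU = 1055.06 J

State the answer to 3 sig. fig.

474 J

0.106 kcal × 4184 = 443.504 J
0.205 kJ × 1000 = 205 J
0.165 BTU × 1055.06 = 174.085 J
Net: 443.504 + 205 − 174.085 = 474.419 J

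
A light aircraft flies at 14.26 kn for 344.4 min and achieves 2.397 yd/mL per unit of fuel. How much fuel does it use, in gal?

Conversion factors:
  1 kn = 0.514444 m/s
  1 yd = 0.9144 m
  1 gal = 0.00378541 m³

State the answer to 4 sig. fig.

14.26 kn → 7.33597 m/s
344.4 min → 20664 s
d = v × t = 7.33597 × 20664 = 151590 m
2.397 yd/mL → 2.19182×10⁶ m/m³
V = d / (distance per unit fuel) = 151590 / 2.19182×10⁶ = 0.0691617 m³
In gal: 0.0691617 / 0.00378541 = 18.2706 gal

18.27 gal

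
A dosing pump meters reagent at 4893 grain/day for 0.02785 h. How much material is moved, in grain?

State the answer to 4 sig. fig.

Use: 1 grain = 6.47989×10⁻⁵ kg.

4893 grain/day → 3.66969×10⁻⁶ kg/s
0.02785 h → 100.26 s
m = ṁ × t = 3.66969×10⁻⁶ × 100.26 = 3.67923×10⁻⁴ kg
In grain: 3.67923×10⁻⁴ / 6.47989×10⁻⁵ = 5.67792 grain

5.678 grain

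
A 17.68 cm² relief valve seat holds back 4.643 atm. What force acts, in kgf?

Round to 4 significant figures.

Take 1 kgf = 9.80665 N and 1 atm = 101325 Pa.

4.643 atm × 101325 = 470452 Pa
17.68 cm² × 0.0001 = 0.001768 m²
F = P × A = 470452 Pa × 0.001768 m² = 831.759 N
831.759 N ÷ (9.80665 N/kgf) = 84.8158 kgf

84.82 kgf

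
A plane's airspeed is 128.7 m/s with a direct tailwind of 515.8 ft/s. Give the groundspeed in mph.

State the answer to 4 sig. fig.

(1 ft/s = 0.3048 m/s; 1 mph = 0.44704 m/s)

639.6 mph

128.7 m/s (already m/s)
515.8 ft/s × 0.3048 = 157.216 m/s
Combined: 128.7 + 157.216 = 285.916 m/s
In mph: 285.916 / 0.44704 = 639.576 mph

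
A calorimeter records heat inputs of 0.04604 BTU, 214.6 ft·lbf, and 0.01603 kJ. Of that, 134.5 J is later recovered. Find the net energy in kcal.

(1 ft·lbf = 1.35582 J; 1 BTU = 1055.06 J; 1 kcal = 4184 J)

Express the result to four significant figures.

0.04604 BTU × 1055.06 = 48.575 J
214.6 ft·lbf × 1.35582 = 290.959 J
0.01603 kJ × 1000 = 16.03 J
134.5 J (already J)
Sum: 48.575 + 290.959 + 16.03 − 134.5 = 221.064 J
In kcal: 221.064 / 4184 = 0.0528356 kcal

0.05284 kcal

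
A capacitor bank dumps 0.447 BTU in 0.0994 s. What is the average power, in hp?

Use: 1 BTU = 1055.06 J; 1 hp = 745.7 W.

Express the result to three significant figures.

0.447 BTU × 1055.06 → 471.612 J
P = E / t = 471.612 J / 0.0994 s = 4744.59 W
4744.59 W ÷ (745.7 W/hp) = 6.3626 hp

6.36 hp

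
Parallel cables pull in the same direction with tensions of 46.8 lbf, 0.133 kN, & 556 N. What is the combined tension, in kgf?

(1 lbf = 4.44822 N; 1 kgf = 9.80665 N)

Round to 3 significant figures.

46.8 lbf × 4.44822 = 208.177 N
0.133 kN × 1000 = 133 N
556 N (already N)
Combined: 208.177 + 133 + 556 = 897.177 N
In kgf: 897.177 / 9.80665 = 91.4866 kgf

91.5 kgf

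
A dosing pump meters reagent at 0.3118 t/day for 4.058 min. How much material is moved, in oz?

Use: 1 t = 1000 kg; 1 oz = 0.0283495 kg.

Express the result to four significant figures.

30.99 oz

0.3118 t/day → 0.0036088 kg/s
4.058 min → 243.48 s
m = ṁ × t = 0.0036088 × 243.48 = 0.878671 kg
In oz: 0.878671 / 0.0283495 = 30.9942 oz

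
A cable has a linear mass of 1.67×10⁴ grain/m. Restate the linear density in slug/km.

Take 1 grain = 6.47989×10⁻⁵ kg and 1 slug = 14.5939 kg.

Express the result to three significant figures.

1.67×10⁴ grain/m × 6.47989×10⁻⁵ kg/grain = 1.08214 kg/m
1.08214 kg/m ÷ 14.5939 kg/slug × 1000 m/km = 74.1502 slug/km

74.2 slug/km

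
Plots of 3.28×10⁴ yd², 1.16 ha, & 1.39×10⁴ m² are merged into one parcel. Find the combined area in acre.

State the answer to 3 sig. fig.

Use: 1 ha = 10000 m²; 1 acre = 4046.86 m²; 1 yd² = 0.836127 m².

3.28×10⁴ yd² × 0.836127 = 27425 m²
1.16 ha × 10000 = 11600 m²
1.39×10⁴ m² (already m²)
Combined: 27425 + 11600 + 13900 = 52925 m²
In acre: 52925 / 4046.86 = 13.078 acre

13.1 acre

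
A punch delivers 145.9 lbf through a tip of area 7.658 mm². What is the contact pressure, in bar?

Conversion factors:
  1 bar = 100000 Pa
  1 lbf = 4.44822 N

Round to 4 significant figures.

145.9 lbf × 4.44822 = 648.995 N
7.658 mm² × 10⁻⁶ = 7.658×10⁻⁶ m²
P = F / A = 648.995 N / 7.658×10⁻⁶ m² = 8.47473×10⁷ Pa
8.47473×10⁷ Pa ÷ (100000 Pa/bar) = 847.473 bar

847.5 bar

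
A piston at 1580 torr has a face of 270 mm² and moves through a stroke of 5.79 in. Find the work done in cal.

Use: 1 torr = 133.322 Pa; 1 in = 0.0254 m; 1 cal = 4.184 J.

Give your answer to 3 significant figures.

1580 torr → 210649 Pa
270 mm² → 2.7×10⁻⁴ m²
F = P × A = 210649 × 2.7×10⁻⁴ = 56.8752 N
5.79 in → 0.147066 m
W = F × d = 56.8752 × 0.147066 = 8.36441 J
In cal: 8.36441 / 4.184 = 1.99914 cal

2.00 cal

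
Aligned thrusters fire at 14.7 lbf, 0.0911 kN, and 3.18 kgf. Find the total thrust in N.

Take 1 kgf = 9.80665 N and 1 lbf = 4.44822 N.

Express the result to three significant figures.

14.7 lbf × 4.44822 = 65.3888 N
0.0911 kN × 1000 = 91.1 N
3.18 kgf × 9.80665 = 31.1851 N
Total: 65.3888 + 91.1 + 31.1851 = 187.674 N

188 N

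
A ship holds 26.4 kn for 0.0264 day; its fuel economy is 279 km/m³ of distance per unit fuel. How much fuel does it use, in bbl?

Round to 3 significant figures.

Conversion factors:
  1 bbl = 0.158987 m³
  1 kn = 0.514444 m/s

0.698 bbl

26.4 kn → 13.5813 m/s
0.0264 day → 2280.96 s
d = v × t = 13.5813 × 2280.96 = 30978.4 m
279 km/m³ → 279000 m/m³
V = d / (distance per unit fuel) = 30978.4 / 279000 = 0.111034 m³
In bbl: 0.111034 / 0.158987 = 0.698384 bbl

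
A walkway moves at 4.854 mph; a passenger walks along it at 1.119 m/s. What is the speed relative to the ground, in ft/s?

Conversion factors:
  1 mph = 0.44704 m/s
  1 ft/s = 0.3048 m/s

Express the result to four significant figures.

10.79 ft/s

4.854 mph × 0.44704 → 2.16993 m/s
1.119 m/s (already m/s)
Combined: 2.16993 + 1.119 = 3.28893 m/s
In ft/s: 3.28893 / 0.3048 = 10.7905 ft/s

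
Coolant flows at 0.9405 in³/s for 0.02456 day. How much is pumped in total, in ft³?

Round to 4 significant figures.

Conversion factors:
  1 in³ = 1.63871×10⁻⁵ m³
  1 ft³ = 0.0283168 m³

0.9405 in³/s → 1.54121×10⁻⁵ m³/s
0.02456 day → 2121.98 s
V = Q × t = 1.54121×10⁻⁵ × 2121.98 = 0.0327042 m³
In ft³: 0.0327042 / 0.0283168 = 1.15494 ft³

1.155 ft³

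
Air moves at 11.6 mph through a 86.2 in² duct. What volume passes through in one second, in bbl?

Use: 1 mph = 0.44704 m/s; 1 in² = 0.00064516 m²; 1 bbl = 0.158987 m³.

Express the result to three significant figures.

1.81 bbl

11.6 mph × 0.44704 → 5.18566 m/s
86.2 in² × 0.00064516 → 0.0556128 m²
V = v × A × t = 5.18566 m/s × 0.0556128 m² × 1 s = 0.288389 m³
0.288389 m³ ÷ (0.158987 m³/bbl) = 1.81392 bbl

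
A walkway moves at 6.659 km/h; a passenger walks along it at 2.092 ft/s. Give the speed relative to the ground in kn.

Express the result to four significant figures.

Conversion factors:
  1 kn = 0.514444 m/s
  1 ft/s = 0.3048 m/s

6.659 km/h × (1/3.6) → 1.84972 m/s
2.092 ft/s × 0.3048 → 0.637642 m/s
Total: 1.84972 + 0.637642 = 2.48736 m/s
In kn: 2.48736 / 0.514444 = 4.83505 kn

4.835 kn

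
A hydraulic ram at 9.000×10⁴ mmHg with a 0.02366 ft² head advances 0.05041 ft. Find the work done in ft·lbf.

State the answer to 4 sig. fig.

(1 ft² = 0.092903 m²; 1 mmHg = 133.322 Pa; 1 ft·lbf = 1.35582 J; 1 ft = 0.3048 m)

9.000×10⁴ mmHg → 1.1999×10⁷ Pa
0.02366 ft² → 0.00219808 m²
F = P × A = 1.1999×10⁷ × 0.00219808 = 26374.8 N
0.05041 ft → 0.015365 m
W = F × d = 26374.8 × 0.015365 = 405.249 J
In ft·lbf: 405.249 / 1.35582 = 298.896 ft·lbf

298.9 ft·lbf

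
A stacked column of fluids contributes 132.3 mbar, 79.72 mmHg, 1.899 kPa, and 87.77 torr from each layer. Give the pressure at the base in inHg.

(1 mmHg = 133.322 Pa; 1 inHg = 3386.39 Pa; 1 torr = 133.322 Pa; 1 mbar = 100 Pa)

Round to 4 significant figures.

132.3 mbar × 100 = 13230 Pa
79.72 mmHg × 133.322 = 10628.4 Pa
1.899 kPa × 1000 = 1899 Pa
87.77 torr × 133.322 = 11701.7 Pa
Sum: 13230 + 10628.4 + 1899 + 11701.7 = 37459.1 Pa
In inHg: 37459.1 / 3386.39 = 11.0617 inHg

11.06 inHg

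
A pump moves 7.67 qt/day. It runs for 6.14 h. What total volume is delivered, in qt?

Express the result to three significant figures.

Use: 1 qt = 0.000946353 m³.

7.67 qt/day → 8.40107×10⁻⁸ m³/s
6.14 h → 22104 s
V = Q × t = 8.40107×10⁻⁸ × 22104 = 0.00185697 m³
In qt: 0.00185697 / 0.000946353 = 1.96224 qt

1.96 qt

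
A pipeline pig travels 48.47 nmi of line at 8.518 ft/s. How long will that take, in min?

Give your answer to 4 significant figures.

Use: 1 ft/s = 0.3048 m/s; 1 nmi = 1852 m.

576.2 min

48.47 nmi × 1852 = 89766.4 m
8.518 ft/s × 0.3048 = 2.59629 m/s
t = d / v = 89766.4 m / 2.59629 m/s = 34574.9 s
34574.9 s ÷ (60 s/min) = 576.248 min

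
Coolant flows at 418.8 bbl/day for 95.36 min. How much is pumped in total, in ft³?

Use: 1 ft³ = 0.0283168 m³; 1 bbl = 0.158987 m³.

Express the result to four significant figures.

155.7 ft³

418.8 bbl/day → 7.70645×10⁻⁴ m³/s
95.36 min → 5721.6 s
V = Q × t = 7.70645×10⁻⁴ × 5721.6 = 4.40932 m³
In ft³: 4.40932 / 0.0283168 = 155.714 ft³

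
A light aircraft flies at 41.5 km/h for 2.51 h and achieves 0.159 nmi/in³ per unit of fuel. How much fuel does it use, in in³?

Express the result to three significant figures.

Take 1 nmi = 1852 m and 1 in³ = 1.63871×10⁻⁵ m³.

354 in³

41.5 km/h → 11.5278 m/s
2.51 h → 9036 s
d = v × t = 11.5278 × 9036 = 104165 m
0.159 nmi/in³ → 1.79695×10⁷ m/m³
V = d / (distance per unit fuel) = 104165 / 1.79695×10⁷ = 0.00579677 m³
In in³: 0.00579677 / 1.63871×10⁻⁵ = 353.74 in³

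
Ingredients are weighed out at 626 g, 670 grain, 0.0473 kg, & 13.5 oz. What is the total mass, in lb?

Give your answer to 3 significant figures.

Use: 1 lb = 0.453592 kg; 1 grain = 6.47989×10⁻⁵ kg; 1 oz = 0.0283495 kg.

626 g × 0.001 = 0.626 kg
670 grain × 6.47989×10⁻⁵ = 0.0434153 kg
0.0473 kg (already kg)
13.5 oz × 0.0283495 = 0.382718 kg
Total: 0.626 + 0.0434153 + 0.0473 + 0.382718 = 1.09943 kg
In lb: 1.09943 / 0.453592 = 2.42383 lb

2.42 lb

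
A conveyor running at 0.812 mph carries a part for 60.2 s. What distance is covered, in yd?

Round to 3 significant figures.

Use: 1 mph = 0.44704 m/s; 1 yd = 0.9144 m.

0.812 mph × 0.44704 → 0.362996 m/s
d = v × t = 0.362996 m/s × 60.2 s = 21.8524 m
21.8524 m ÷ (0.9144 m/yd) = 23.8981 yd

23.9 yd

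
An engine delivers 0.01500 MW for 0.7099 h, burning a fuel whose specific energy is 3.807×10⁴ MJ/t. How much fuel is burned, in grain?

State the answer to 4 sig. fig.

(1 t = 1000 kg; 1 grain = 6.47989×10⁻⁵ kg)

0.01500 MW → 15000 W
0.7099 h → 2555.64 s
E = P × t = 15000 × 2555.64 = 3.83346×10⁷ J
3.807×10⁴ MJ/t → 3.807×10⁷ J/kg
m = E / e_s = 3.83346×10⁷ / 3.807×10⁷ = 1.00695 kg
In grain: 1.00695 / 6.47989×10⁻⁵ = 15539.6 grain

1.554×10⁴ grain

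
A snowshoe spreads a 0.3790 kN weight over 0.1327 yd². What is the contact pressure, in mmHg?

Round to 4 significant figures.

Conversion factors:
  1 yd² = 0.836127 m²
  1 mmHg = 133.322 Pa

25.62 mmHg

0.3790 kN × 1000 = 379 N
0.1327 yd² × 0.836127 = 0.110954 m²
P = F / A = 379 N / 0.110954 m² = 3415.83 Pa
3415.83 Pa ÷ (133.322 Pa/mmHg) = 25.6209 mmHg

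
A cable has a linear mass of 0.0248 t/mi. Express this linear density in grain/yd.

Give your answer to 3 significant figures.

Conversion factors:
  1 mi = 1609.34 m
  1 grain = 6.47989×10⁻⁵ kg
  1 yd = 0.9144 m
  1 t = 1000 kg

0.0248 t/mi × 1000 kg/t ÷ 1609.34 m/mi = 0.01541 kg/m
0.01541 kg/m ÷ 6.47989×10⁻⁵ kg/grain × 0.9144 m/yd = 217.456 grain/yd

217 grain/yd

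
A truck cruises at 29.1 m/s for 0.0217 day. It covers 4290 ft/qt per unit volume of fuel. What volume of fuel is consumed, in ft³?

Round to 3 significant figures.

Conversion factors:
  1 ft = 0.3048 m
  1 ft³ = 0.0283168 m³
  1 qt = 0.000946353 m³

0.0217 day → 1874.88 s
d = v × t = 29.1 × 1874.88 = 54559 m
4290 ft/qt → 1.38172×10⁶ m/m³
V = d / (distance per unit fuel) = 54559 / 1.38172×10⁶ = 0.0394863 m³
In ft³: 0.0394863 / 0.0283168 = 1.39445 ft³

1.39 ft³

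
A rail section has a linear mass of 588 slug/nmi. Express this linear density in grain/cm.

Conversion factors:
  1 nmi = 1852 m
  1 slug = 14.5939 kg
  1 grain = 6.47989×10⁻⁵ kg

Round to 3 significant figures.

715 grain/cm

588 slug/nmi × 14.5939 kg/slug ÷ 1852 m/nmi = 4.63348 kg/m
4.63348 kg/m ÷ 6.47989×10⁻⁵ kg/grain × 0.01 m/cm = 715.055 grain/cm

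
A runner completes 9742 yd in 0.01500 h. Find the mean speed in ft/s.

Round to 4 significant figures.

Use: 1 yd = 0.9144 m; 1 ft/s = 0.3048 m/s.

9742 yd × 0.9144 → 8908.08 m
0.01500 h × 3600 → 54 s
v = d / t = 8908.08 m / 54 s = 164.964 m/s
164.964 m/s ÷ (0.3048 m/s/ft/s) = 541.22 ft/s

541.2 ft/s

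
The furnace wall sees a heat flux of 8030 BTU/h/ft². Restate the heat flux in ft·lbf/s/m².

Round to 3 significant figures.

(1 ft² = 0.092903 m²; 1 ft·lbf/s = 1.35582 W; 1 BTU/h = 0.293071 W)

1.87×10⁴ ft·lbf/s/m²

8030 BTU/h/ft² × 0.293071 W/BTU/h ÷ 0.092903 m²/ft² = 25331.4 W/m²
25331.4 W/m² ÷ 1.35582 W/ft·lbf/s = 18683.5 ft·lbf/s/m²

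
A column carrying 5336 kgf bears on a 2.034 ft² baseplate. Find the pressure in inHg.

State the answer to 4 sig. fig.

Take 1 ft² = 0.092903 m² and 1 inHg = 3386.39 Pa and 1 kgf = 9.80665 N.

81.77 inHg

5336 kgf × 9.80665 → 52328.3 N
2.034 ft² × 0.092903 → 0.188965 m²
P = F / A = 52328.3 N / 0.188965 m² = 276921 Pa
276921 Pa ÷ (3386.39 Pa/inHg) = 81.7747 inHg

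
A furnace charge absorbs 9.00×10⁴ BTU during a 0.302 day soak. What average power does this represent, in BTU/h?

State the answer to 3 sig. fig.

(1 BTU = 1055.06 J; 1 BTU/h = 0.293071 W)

1.24×10⁴ BTU/h

9.00×10⁴ BTU × 1055.06 = 9.49554×10⁷ J
0.302 day × 86400 = 26092.8 s
P = E / t = 9.49554×10⁷ J / 26092.8 s = 3639.14 W
3639.14 W ÷ (0.293071 W/BTU/h) = 12417.3 BTU/h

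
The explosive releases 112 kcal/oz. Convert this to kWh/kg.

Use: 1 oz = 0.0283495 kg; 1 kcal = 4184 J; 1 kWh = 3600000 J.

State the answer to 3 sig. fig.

112 kcal/oz × 4184 J/kcal ÷ 0.0283495 kg/oz = 1.65297×10⁷ J/kg
1.65297×10⁷ J/kg ÷ 3600000 J/kWh = 4.59158 kWh/kg

4.59 kWh/kg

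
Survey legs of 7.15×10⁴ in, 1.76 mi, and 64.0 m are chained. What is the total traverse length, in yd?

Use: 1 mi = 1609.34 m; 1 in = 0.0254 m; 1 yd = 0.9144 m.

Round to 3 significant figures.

5150 yd

7.15×10⁴ in × 0.0254 → 1816.1 m
1.76 mi × 1609.34 → 2832.44 m
64.0 m (already m)
Total: 1816.1 + 2832.44 + 64 = 4712.54 m
In yd: 4712.54 / 0.9144 = 5153.7 yd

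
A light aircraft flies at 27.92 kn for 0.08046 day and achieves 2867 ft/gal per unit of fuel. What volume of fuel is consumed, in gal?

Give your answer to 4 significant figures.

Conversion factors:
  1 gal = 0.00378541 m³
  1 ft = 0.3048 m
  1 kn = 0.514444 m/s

27.92 kn → 14.3633 m/s
0.08046 day → 6951.74 s
d = v × t = 14.3633 × 6951.74 = 99849.9 m
2867 ft/gal → 230850 m/m³
V = d / (distance per unit fuel) = 99849.9 / 230850 = 0.432532 m³
In gal: 0.432532 / 0.00378541 = 114.263 gal

114.3 gal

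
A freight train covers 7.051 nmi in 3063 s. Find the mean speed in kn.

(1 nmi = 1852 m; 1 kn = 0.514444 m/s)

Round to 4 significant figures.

8.287 kn

7.051 nmi × 1852 = 13058.5 m
v = d / t = 13058.5 m / 3063 s = 4.2633 m/s
4.2633 m/s ÷ (0.514444 m/s/kn) = 8.2872 kn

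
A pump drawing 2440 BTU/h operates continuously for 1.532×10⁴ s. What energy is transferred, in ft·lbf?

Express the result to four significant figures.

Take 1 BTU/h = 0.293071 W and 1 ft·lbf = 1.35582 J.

8.080×10⁶ ft·lbf

2440 BTU/h × 0.293071 → 715.093 W
E = P × t = 715.093 W × 15320 s = 1.09552×10⁷ J
1.09552×10⁷ J ÷ (1.35582 J/ft·lbf) = 8.08013×10⁶ ft·lbf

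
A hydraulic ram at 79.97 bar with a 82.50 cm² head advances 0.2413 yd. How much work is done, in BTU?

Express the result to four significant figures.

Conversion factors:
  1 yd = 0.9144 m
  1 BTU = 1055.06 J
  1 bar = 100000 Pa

79.97 bar → 7.997×10⁶ Pa
82.50 cm² → 0.00825 m²
F = P × A = 7.997×10⁶ × 0.00825 = 65975.2 N
0.2413 yd → 0.220645 m
W = F × d = 65975.2 × 0.220645 = 14557.1 J
In BTU: 14557.1 / 1055.06 = 13.7974 BTU

13.80 BTU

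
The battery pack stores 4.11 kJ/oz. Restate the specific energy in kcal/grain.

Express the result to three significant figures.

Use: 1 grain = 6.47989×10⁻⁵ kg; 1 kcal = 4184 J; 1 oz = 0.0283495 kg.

0.00225 kcal/grain

4.11 kJ/oz × 1000 J/kJ ÷ 0.0283495 kg/oz = 144976 J/kg
144976 J/kg ÷ 4184 J/kcal × 6.47989×10⁻⁵ kg/grain = 0.00224529 kcal/grain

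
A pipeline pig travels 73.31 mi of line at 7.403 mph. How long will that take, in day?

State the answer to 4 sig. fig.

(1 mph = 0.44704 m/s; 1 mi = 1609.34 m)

73.31 mi × 1609.34 = 117981 m
7.403 mph × 0.44704 = 3.30944 m/s
t = d / v = 117981 m / 3.30944 m/s = 35649.8 s
35649.8 s ÷ (86400 s/day) = 0.412613 day

0.4126 day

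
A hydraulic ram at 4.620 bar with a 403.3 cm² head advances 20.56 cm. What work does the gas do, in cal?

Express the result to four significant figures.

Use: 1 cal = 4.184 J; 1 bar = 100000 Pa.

4.620 bar → 462000 Pa
403.3 cm² → 0.04033 m²
F = P × A = 462000 × 0.04033 = 18632.5 N
20.56 cm → 0.2056 m
W = F × d = 18632.5 × 0.2056 = 3830.84 J
In cal: 3830.84 / 4.184 = 915.593 cal

915.6 cal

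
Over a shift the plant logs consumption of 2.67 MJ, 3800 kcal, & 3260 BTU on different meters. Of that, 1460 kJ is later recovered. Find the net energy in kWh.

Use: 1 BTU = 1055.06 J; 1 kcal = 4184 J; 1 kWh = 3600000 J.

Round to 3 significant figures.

2.67 MJ × 1000000 = 2.67×10⁶ J
3800 kcal × 4184 = 1.58992×10⁷ J
3260 BTU × 1055.06 = 3.4395×10⁶ J
1460 kJ × 1000 = 1.46×10⁶ J
Result: 2.67×10⁶ + 1.58992×10⁷ + 3.4395×10⁶ − 1.46×10⁶ = 2.05487×10⁷ J
In kWh: 2.05487×10⁷ / 3600000 = 5.70797 kWh

5.71 kWh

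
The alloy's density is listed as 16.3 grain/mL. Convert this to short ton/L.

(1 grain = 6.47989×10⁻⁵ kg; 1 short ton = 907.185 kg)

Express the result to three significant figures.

16.3 grain/mL × 6.47989×10⁻⁵ kg/grain ÷ 10⁻⁶ m³/mL = 1056.22 kg/m³
1056.22 kg/m³ ÷ 907.185 kg/short ton × 0.001 m³/L = 0.00116428 short ton/L

0.00116 short ton/L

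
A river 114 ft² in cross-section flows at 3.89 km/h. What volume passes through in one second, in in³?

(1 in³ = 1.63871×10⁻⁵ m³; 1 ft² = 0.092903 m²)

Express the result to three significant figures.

6.98×10⁵ in³

3.89 km/h × (1/3.6) = 1.08056 m/s
114 ft² × 0.092903 = 10.5909 m²
V = v × A × t = 1.08056 m/s × 10.5909 m² × 1 s = 11.4441 m³
11.4441 m³ ÷ (1.63871×10⁻⁵ m³/in³) = 698360 in³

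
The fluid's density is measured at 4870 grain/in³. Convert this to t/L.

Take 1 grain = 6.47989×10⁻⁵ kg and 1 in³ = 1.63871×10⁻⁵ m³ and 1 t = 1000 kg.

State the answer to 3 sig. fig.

4870 grain/in³ × 6.47989×10⁻⁵ kg/grain ÷ 1.63871×10⁻⁵ m³/in³ = 19257.3 kg/m³
19257.3 kg/m³ ÷ 1000 kg/t × 0.001 m³/L = 0.0192573 t/L

0.0193 t/L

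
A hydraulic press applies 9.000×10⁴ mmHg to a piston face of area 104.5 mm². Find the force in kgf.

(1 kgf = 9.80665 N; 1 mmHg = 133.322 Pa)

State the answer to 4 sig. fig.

127.9 kgf

9.000×10⁴ mmHg × 133.322 = 1.1999×10⁷ Pa
104.5 mm² × 10⁻⁶ = 1.045×10⁻⁴ m²
F = P × A = 1.1999×10⁷ Pa × 1.045×10⁻⁴ m² = 1253.9 N
1253.9 N ÷ (9.80665 N/kgf) = 127.862 kgf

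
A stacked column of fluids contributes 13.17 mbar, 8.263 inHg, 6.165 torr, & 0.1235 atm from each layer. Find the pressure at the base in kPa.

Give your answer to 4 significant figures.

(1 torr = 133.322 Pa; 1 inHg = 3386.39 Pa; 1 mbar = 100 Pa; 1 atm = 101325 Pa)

42.63 kPa

13.17 mbar × 100 = 1317 Pa
8.263 inHg × 3386.39 = 27981.7 Pa
6.165 torr × 133.322 = 821.93 Pa
0.1235 atm × 101325 = 12513.6 Pa
Sum: 1317 + 27981.7 + 821.93 + 12513.6 = 42634.2 Pa
In kPa: 42634.2 / 1000 = 42.6342 kPa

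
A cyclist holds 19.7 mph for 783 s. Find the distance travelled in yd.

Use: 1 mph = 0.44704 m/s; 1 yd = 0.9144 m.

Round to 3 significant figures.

7540 yd

19.7 mph × 0.44704 → 8.80669 m/s
d = v × t = 8.80669 m/s × 783 s = 6895.64 m
6895.64 m ÷ (0.9144 m/yd) = 7541.16 yd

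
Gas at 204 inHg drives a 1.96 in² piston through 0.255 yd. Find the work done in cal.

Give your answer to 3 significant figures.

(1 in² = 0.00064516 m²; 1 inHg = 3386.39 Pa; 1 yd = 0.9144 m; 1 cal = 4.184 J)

204 inHg → 690824 Pa
1.96 in² → 0.00126451 m²
F = P × A = 690824 × 0.00126451 = 873.554 N
0.255 yd → 0.233172 m
W = F × d = 873.554 × 0.233172 = 203.688 J
In cal: 203.688 / 4.184 = 48.6826 cal

48.7 cal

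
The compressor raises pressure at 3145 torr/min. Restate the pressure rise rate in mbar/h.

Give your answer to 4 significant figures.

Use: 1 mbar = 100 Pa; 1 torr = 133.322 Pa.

3145 torr/min × 133.322 Pa/torr ÷ 60 s/min = 6988.29 Pa/s
6988.29 Pa/s ÷ 100 Pa/mbar × 3600 s/h = 251578 mbar/h

2.516×10⁵ mbar/h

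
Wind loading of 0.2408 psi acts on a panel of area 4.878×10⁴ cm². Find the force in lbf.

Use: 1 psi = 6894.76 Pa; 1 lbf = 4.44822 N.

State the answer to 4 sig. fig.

0.2408 psi × 6894.76 = 1660.26 Pa
4.878×10⁴ cm² × 0.0001 = 4.878 m²
F = P × A = 1660.26 Pa × 4.878 m² = 8098.75 N
8098.75 N ÷ (4.44822 N/lbf) = 1820.67 lbf

1821 lbf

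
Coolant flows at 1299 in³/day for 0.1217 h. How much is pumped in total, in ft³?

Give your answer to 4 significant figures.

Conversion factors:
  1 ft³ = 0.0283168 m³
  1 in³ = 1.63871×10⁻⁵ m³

0.003812 ft³

1299 in³/day → 2.46375×10⁻⁷ m³/s
0.1217 h → 438.12 s
V = Q × t = 2.46375×10⁻⁷ × 438.12 = 1.07942×10⁻⁴ m³
In ft³: 1.07942×10⁻⁴ / 0.0283168 = 0.00381194 ft³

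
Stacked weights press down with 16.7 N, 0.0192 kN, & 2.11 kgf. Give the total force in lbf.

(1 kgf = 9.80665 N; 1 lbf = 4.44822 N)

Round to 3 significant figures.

16.7 N (already N)
0.0192 kN × 1000 = 19.2 N
2.11 kgf × 9.80665 = 20.692 N
Total: 16.7 + 19.2 + 20.692 = 56.592 N
In lbf: 56.592 / 4.44822 = 12.7224 lbf

12.7 lbf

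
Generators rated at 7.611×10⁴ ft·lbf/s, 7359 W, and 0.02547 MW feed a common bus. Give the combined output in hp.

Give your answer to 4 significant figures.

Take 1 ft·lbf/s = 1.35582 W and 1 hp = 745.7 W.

7.611×10⁴ ft·lbf/s × 1.35582 = 103191 W
7359 W (already W)
0.02547 MW × 1000000 = 25470 W
Total: 103191 + 7359 + 25470 = 136020 W
In hp: 136020 / 745.7 = 182.406 hp

182.4 hp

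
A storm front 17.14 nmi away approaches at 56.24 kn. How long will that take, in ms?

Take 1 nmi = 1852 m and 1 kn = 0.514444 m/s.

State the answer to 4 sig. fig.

17.14 nmi × 1852 → 31743.3 m
56.24 kn × 0.514444 → 28.9323 m/s
t = d / v = 31743.3 m / 28.9323 m/s = 1097.16 s
1097.16 s ÷ (0.001 s/ms) = 1.09716×10⁶ ms

1.097×10⁶ ms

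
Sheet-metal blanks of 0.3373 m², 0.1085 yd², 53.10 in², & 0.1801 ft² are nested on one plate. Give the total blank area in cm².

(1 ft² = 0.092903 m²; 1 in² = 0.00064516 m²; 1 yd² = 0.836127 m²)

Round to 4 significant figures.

0.3373 m² (already m²)
0.1085 yd² × 0.836127 = 0.0907198 m²
53.10 in² × 0.00064516 = 0.034258 m²
0.1801 ft² × 0.092903 = 0.0167318 m²
Combined: 0.3373 + 0.0907198 + 0.034258 + 0.0167318 = 0.47901 m²
In cm²: 0.47901 / 0.0001 = 4790.1 cm²

4790 cm²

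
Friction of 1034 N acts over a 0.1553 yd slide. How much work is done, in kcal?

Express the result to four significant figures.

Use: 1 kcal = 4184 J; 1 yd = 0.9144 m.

0.03509 kcal

0.1553 yd × 0.9144 → 0.142006 m
W = F × d = 1034 N × 0.142006 m = 146.834 J
146.834 J ÷ (4184 J/kcal) = 0.0350942 kcal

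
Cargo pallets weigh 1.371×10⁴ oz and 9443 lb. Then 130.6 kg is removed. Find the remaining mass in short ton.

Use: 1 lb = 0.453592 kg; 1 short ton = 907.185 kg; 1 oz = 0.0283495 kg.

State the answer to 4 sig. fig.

5.006 short ton

1.371×10⁴ oz × 0.0283495 = 388.672 kg
9443 lb × 0.453592 = 4283.27 kg
130.6 kg (already kg)
Sum: 388.672 + 4283.27 − 130.6 = 4541.34 kg
In short ton: 4541.34 / 907.185 = 5.00597 short ton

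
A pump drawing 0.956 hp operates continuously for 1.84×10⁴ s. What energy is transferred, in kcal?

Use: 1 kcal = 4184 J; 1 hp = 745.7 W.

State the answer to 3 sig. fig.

3140 kcal

0.956 hp × 745.7 = 712.889 W
E = P × t = 712.889 W × 18400 s = 1.31172×10⁷ J
1.31172×10⁷ J ÷ (4184 J/kcal) = 3135.09 kcal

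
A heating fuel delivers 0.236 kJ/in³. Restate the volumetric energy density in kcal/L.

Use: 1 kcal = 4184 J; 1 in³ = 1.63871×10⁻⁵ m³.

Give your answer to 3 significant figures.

0.236 kJ/in³ × 1000 J/kJ ÷ 1.63871×10⁻⁵ m³/in³ = 1.44016×10⁷ J/m³
1.44016×10⁷ J/m³ ÷ 4184 J/kcal × 0.001 m³/L = 3.44207 kcal/L

3.44 kcal/L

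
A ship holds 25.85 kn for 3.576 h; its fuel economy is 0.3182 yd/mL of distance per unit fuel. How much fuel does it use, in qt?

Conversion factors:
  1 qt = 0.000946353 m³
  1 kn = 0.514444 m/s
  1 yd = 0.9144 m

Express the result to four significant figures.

621.7 qt

25.85 kn → 13.2984 m/s
3.576 h → 12873.6 s
d = v × t = 13.2984 × 12873.6 = 171198 m
0.3182 yd/mL → 290962 m/m³
V = d / (distance per unit fuel) = 171198 / 290962 = 0.588386 m³
In qt: 0.588386 / 0.000946353 = 621.741 qt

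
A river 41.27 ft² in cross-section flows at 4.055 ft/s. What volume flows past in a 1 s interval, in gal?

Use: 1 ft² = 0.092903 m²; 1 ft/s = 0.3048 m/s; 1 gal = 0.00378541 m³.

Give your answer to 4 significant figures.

1252 gal

4.055 ft/s × 0.3048 → 1.23596 m/s
41.27 ft² × 0.092903 → 3.83411 m²
V = v × A × t = 1.23596 m/s × 3.83411 m² × 1 s = 4.73881 m³
4.73881 m³ ÷ (0.00378541 m³/gal) = 1251.86 gal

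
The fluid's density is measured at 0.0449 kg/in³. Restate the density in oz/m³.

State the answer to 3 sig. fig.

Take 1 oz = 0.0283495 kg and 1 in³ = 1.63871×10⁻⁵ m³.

9.66×10⁴ oz/m³

0.0449 kg/in³ ÷ 1.63871×10⁻⁵ m³/in³ = 2739.96 kg/m³
2739.96 kg/m³ ÷ 0.0283495 kg/oz = 96649.3 oz/m³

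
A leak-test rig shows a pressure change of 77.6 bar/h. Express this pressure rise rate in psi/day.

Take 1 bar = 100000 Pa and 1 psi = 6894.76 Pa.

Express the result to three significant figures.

2.70×10⁴ psi/day

77.6 bar/h × 100000 Pa/bar ÷ 3600 s/h = 2155.56 Pa/s
2155.56 Pa/s ÷ 6894.76 Pa/psi × 86400 s/day = 27011.9 psi/day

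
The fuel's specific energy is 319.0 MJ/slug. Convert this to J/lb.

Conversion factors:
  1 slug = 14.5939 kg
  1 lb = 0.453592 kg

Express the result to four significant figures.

9.915×10⁶ J/lb

319.0 MJ/slug × 1000000 J/MJ ÷ 14.5939 kg/slug = 2.18584×10⁷ J/kg
2.18584×10⁷ J/kg × 0.453592 kg/lb = 9.9148×10⁶ J/lb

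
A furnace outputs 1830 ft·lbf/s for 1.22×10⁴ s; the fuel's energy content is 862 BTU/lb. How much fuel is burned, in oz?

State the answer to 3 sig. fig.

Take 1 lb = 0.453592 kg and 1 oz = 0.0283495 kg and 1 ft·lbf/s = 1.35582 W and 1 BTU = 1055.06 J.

533 oz

1830 ft·lbf/s → 2481.15 W
E = P × t = 2481.15 × 12200 = 3.027×10⁷ J
862 BTU/lb → 2.00502×10⁶ J/kg
m = E / e_s = 3.027×10⁷ / 2.00502×10⁶ = 15.0971 kg
In oz: 15.0971 / 0.0283495 = 532.535 oz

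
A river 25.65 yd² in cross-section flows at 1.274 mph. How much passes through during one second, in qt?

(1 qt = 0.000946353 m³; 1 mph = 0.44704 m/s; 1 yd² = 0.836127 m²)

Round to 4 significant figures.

1.274 mph × 0.44704 = 0.569529 m/s
25.65 yd² × 0.836127 = 21.4467 m²
V = v × A × t = 0.569529 m/s × 21.4467 m² × 1 s = 12.2145 m³
12.2145 m³ ÷ (0.000946353 m³/qt) = 12906.9 qt

1.291×10⁴ qt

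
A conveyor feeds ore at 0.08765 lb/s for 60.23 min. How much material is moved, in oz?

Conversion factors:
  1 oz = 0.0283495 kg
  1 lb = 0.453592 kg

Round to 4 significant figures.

5068 oz

0.08765 lb/s → 0.0397573 kg/s
60.23 min → 3613.8 s
m = ṁ × t = 0.0397573 × 3613.8 = 143.675 kg
In oz: 143.675 / 0.0283495 = 5067.99 oz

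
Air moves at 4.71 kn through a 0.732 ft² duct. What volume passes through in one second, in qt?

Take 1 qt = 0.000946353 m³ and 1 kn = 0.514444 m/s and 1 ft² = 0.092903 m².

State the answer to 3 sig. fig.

174 qt

4.71 kn × 0.514444 → 2.42303 m/s
0.732 ft² × 0.092903 → 0.068005 m²
V = v × A × t = 2.42303 m/s × 0.068005 m² × 1 s = 0.164778 m³
0.164778 m³ ÷ (0.000946353 m³/qt) = 174.119 qt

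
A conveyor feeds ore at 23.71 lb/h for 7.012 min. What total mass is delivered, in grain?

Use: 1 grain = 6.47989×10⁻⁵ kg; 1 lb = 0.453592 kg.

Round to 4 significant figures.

23.71 lb/h → 0.00298741 kg/s
7.012 min → 420.72 s
m = ṁ × t = 0.00298741 × 420.72 = 1.25686 kg
In grain: 1.25686 / 6.47989×10⁻⁵ = 19396.3 grain

1.940×10⁴ grain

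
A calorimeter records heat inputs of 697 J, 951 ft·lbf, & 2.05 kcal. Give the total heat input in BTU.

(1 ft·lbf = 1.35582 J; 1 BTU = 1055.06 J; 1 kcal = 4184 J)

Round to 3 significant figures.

10.0 BTU

697 J (already J)
951 ft·lbf × 1.35582 = 1289.38 J
2.05 kcal × 4184 = 8577.2 J
Sum: 697 + 1289.38 + 8577.2 = 10563.6 J
In BTU: 10563.6 / 1055.06 = 10.0123 BTU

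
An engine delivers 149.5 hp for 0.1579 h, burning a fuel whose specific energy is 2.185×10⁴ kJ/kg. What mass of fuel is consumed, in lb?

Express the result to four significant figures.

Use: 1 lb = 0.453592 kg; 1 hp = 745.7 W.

149.5 hp → 111482 W
0.1579 h → 568.44 s
E = P × t = 111482 × 568.44 = 6.33708×10⁷ J
2.185×10⁴ kJ/kg → 2.185×10⁷ J/kg
m = E / e_s = 6.33708×10⁷ / 2.185×10⁷ = 2.90027 kg
In lb: 2.90027 / 0.453592 = 6.39401 lb

6.394 lb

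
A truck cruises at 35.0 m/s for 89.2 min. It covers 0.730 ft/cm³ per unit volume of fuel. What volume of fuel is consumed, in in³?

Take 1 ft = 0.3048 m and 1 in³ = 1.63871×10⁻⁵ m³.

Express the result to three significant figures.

89.2 min → 5352 s
d = v × t = 35 × 5352 = 187320 m
0.730 ft/cm³ → 222504 m/m³
V = d / (distance per unit fuel) = 187320 / 222504 = 0.841873 m³
In in³: 0.841873 / 1.63871×10⁻⁵ = 51374.1 in³

5.14×10⁴ in³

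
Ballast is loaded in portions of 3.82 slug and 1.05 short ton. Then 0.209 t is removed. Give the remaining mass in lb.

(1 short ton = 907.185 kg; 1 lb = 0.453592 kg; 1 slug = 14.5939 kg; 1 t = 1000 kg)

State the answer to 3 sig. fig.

3.82 slug × 14.5939 = 55.7487 kg
1.05 short ton × 907.185 = 952.544 kg
0.209 t × 1000 = 209 kg
Net: 55.7487 + 952.544 − 209 = 799.293 kg
In lb: 799.293 / 0.453592 = 1762.14 lb

1760 lb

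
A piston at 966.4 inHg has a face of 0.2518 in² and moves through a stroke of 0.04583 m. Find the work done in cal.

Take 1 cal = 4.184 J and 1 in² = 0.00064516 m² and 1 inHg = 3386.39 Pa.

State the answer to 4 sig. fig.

966.4 inHg → 3.27261×10⁶ Pa
0.2518 in² → 1.62451×10⁻⁴ m²
F = P × A = 3.27261×10⁶ × 1.62451×10⁻⁴ = 531.639 N
W = F × d = 531.639 × 0.04583 = 24.365 J
In cal: 24.365 / 4.184 = 5.82337 cal

5.823 cal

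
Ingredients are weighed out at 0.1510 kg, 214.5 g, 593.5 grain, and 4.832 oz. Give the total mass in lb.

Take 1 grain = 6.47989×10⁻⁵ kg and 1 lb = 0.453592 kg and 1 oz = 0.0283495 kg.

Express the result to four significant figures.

0.1510 kg (already kg)
214.5 g × 0.001 → 0.2145 kg
593.5 grain × 6.47989×10⁻⁵ → 0.0384581 kg
4.832 oz × 0.0283495 → 0.136985 kg
Total: 0.151 + 0.2145 + 0.0384581 + 0.136985 = 0.540943 kg
In lb: 0.540943 / 0.453592 = 1.19258 lb

1.193 lb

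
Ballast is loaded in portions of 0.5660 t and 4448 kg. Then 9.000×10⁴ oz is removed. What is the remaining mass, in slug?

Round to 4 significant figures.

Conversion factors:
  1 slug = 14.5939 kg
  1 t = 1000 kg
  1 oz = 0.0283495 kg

168.7 slug

0.5660 t × 1000 → 566 kg
4448 kg (already kg)
9.000×10⁴ oz × 0.0283495 → 2551.46 kg
Result: 566 + 4448 − 2551.46 = 2462.54 kg
In slug: 2462.54 / 14.5939 = 168.738 slug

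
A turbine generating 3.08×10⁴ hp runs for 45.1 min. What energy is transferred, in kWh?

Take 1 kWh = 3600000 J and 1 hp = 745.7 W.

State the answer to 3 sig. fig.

1.73×10⁴ kWh

3.08×10⁴ hp × 745.7 → 2.29676×10⁷ W
45.1 min × 60 → 2706 s
E = P × t = 2.29676×10⁷ W × 2706 s = 6.21503×10¹⁰ J
6.21503×10¹⁰ J ÷ (3600000 J/kWh) = 17264 kWh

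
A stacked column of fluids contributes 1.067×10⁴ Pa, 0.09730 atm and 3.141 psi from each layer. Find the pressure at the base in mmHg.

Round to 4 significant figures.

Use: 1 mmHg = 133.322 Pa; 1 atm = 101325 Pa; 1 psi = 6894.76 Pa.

316.4 mmHg

1.067×10⁴ Pa (already Pa)
0.09730 atm × 101325 = 9858.92 Pa
3.141 psi × 6894.76 = 21656.4 Pa
Total: 10670 + 9858.92 + 21656.4 = 42185.3 Pa
In mmHg: 42185.3 / 133.322 = 316.417 mmHg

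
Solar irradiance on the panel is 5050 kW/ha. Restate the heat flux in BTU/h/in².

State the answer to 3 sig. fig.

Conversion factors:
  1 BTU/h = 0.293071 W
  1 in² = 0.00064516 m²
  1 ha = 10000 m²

1.11 BTU/h/in²

5050 kW/ha × 1000 W/kW ÷ 10000 m²/ha = 505 W/m²
505 W/m² ÷ 0.293071 W/BTU/h × 0.00064516 m²/in² = 1.1117 BTU/h/in²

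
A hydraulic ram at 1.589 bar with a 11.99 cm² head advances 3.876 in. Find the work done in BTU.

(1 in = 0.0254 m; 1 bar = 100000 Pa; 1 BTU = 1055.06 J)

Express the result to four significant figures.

1.589 bar → 158900 Pa
11.99 cm² → 0.001199 m²
F = P × A = 158900 × 0.001199 = 190.521 N
3.876 in → 0.0984504 m
W = F × d = 190.521 × 0.0984504 = 18.7569 J
In BTU: 18.7569 / 1055.06 = 0.017778 BTU

0.01778 BTU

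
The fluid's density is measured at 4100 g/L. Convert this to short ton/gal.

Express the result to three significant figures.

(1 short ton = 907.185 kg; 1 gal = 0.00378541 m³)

4100 g/L × 0.001 kg/g ÷ 0.001 m³/L = 4100 kg/m³
4100 kg/m³ ÷ 907.185 kg/short ton × 0.00378541 m³/gal = 0.0171081 short ton/gal

0.0171 short ton/gal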